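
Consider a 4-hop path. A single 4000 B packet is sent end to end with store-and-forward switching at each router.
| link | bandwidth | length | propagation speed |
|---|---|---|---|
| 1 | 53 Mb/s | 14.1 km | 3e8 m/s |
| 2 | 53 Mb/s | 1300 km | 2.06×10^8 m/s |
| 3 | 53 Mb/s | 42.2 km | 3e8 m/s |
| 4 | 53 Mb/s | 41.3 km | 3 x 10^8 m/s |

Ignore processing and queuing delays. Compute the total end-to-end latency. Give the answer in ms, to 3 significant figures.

9.05 ms

L = 4000 × 8 = 32000 bits.
Transmission delay per hop = L/R = 32000/53000000 = 0.603774 ms; 4 hops → 2.41509 ms.
Propagation delays (d/s per hop): 0.047, 6.31068, 0.140667, 0.137667 ms; sum = 6.63601 ms.
End-to-end = 9.05 ms.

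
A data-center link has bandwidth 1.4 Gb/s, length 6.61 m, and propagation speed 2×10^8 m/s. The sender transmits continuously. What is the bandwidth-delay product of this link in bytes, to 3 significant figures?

5.78 bytes

Propagation delay = 6.61 / 200000000 = 3.305e-08 s.
BDP = R × t_prop = 1400000000 × 3.305e-08 = 46.27 bits.
In bytes: 46.27/8 = 5.78 bytes.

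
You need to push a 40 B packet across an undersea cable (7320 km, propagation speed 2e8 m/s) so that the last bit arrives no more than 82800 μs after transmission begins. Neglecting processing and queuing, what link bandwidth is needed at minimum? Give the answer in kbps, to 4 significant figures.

6.926 kbps

L = 320 bits.
Propagation delay = 7320000 / 200000000 = 36600 μs.
Transmission budget = 82800 − 36600 = 46200 μs.
R ≥ L / t_tx = 320 bits / 0.0462 s = 6.926 kbps.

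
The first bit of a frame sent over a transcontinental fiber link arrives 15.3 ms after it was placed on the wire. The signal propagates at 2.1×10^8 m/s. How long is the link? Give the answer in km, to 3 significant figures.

d = s × t_prop = 210000000 × 0.0153 = 3210 km.

3210 km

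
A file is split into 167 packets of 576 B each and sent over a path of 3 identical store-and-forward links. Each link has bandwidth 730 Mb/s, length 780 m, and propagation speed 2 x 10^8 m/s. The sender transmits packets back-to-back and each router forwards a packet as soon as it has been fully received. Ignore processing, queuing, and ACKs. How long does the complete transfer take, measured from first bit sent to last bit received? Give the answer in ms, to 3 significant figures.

Per-hop transmission t_tx = L/R = 4608/730000000 = 0.00631233 ms.
Per-hop propagation t_prop = 780/200000000 = 0.0039 ms.
Pipeline fill: first packet needs 3·t_tx to clear all hops; remaining 166 packets each add one t_tx.
Total = (3+167-1)·t_tx + 3·t_prop = 169·0.00631233 + 3·0.0039 = 1.08 ms.

1.08 ms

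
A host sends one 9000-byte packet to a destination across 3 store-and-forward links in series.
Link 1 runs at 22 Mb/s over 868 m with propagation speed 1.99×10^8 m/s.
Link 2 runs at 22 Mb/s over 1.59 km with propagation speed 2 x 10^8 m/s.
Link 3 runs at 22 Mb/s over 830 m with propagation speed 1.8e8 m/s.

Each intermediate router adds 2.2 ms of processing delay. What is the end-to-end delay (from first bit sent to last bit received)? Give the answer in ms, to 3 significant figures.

14.2 ms

L = 9000 × 8 = 72000 bits.
Transmission delay per hop = L/R = 72000/22000000 = 3.27273 ms; 3 hops → 9.81818 ms.
Propagation delays (d/s per hop): 0.00436181, 0.00795, 0.00461111 ms; sum = 0.0169229 ms.
Processing at 2 router(s): 2 × 2.2 ms = 4.4 ms.
End-to-end = 14.2 ms.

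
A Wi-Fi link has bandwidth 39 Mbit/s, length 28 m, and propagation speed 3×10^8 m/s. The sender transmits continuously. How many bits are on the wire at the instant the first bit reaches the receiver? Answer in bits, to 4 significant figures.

Propagation delay = 28 / 300000000 = 9.33333e-08 s.
BDP = R × t_prop = 39000000 × 9.33333e-08 = 3.64 bits.

3.640 bits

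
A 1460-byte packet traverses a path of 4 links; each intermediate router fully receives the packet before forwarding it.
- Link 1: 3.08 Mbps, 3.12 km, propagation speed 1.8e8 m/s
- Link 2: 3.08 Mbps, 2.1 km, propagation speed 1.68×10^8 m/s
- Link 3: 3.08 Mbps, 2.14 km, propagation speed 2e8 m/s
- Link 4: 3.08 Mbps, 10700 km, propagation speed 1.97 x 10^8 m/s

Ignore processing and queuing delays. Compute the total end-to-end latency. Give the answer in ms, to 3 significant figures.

69.5 ms

L = 1460 × 8 = 11680 bits.
Transmission delay per hop = L/R = 11680/3080000 = 3.79221 ms; 4 hops → 15.1688 ms.
Propagation delays (d/s per hop): 0.0173333, 0.0125, 0.0107, 54.3147 ms; sum = 54.3553 ms.
End-to-end = 69.5 ms.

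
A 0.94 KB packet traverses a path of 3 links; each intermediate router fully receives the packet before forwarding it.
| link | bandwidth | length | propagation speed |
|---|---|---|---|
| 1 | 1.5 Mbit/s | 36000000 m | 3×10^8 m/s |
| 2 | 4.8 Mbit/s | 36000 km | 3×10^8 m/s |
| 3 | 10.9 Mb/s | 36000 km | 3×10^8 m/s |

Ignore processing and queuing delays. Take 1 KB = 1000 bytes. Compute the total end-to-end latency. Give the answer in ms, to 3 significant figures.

L = 7520 bits.
Transmission delays (L/R per hop): 5.01333, 1.56667, 0.689908 ms; sum = 7.26991 ms.
Propagation delays (d/s per hop): 120, 120, 120 ms; sum = 360 ms.
End-to-end = 367 ms.

367 ms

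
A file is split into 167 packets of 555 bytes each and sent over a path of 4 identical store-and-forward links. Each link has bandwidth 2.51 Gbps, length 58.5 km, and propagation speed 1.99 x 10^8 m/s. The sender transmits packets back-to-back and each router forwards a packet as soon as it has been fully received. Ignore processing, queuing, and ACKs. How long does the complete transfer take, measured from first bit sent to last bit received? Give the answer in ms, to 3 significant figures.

Per-hop transmission t_tx = L/R = 4440/2510000000 = 0.00176892 ms.
Per-hop propagation t_prop = 58500/199000000 = 0.29397 ms.
Pipeline fill: first packet needs 4·t_tx to clear all hops; remaining 166 packets each add one t_tx.
Total = (4+167-1)·t_tx + 4·t_prop = 170·0.00176892 + 4·0.29397 = 1.48 ms.

1.48 ms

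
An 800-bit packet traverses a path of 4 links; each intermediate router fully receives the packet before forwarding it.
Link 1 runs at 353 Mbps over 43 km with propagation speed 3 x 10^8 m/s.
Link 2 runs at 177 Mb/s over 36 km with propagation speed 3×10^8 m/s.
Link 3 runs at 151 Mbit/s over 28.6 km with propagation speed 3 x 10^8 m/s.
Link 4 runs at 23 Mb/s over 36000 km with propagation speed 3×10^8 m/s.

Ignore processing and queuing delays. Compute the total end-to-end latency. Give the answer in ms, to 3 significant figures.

Transmission delays (L/R per hop): 0.00226629, 0.00451977, 0.00529801, 0.0347826 ms; sum = 0.0468667 ms.
Propagation delays (d/s per hop): 0.143333, 0.12, 0.0953333, 120 ms; sum = 120.359 ms.
End-to-end = 120 ms.

120 ms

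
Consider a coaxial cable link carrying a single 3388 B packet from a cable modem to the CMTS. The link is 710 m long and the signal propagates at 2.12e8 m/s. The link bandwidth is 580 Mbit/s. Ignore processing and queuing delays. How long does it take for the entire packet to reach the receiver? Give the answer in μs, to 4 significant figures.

L = 3388 × 8 = 27104 bits.
Transmission delay = L/R = 27104 / 580000000 = 46.731 μs.
Propagation delay = d/s = 710 m / 212000000 m/s = 3.34906 μs.
Total = 50.08 μs.

50.08 μs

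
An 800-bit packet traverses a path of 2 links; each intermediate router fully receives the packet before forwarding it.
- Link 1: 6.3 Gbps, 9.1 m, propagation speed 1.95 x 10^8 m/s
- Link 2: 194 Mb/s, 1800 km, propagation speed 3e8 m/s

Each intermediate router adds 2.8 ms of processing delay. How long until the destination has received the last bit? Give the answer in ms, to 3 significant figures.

8.80 ms

Transmission delays (L/R per hop): 0.000126984, 0.00412371 ms; sum = 0.0042507 ms.
Propagation delays (d/s per hop): 4.66667e-05, 6 ms; sum = 6.00005 ms.
Processing at 1 router(s): 1 × 2.8 ms = 2.8 ms.
End-to-end = 8.80 ms.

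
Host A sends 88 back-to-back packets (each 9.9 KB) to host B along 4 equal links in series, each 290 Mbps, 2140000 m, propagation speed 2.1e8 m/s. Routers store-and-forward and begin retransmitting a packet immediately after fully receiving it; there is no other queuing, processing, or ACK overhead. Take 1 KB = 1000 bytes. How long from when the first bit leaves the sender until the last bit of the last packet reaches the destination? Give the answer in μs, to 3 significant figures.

65600 μs

Per-hop transmission t_tx = L/R = 79200/290000000 = 273.103 μs.
Per-hop propagation t_prop = 2140000/210000000 = 10190.5 μs.
Pipeline fill: first packet needs 4·t_tx to clear all hops; remaining 87 packets each add one t_tx.
Total = (4+88-1)·t_tx + 4·t_prop = 91·273.103 + 4·10190.5 = 65600 μs.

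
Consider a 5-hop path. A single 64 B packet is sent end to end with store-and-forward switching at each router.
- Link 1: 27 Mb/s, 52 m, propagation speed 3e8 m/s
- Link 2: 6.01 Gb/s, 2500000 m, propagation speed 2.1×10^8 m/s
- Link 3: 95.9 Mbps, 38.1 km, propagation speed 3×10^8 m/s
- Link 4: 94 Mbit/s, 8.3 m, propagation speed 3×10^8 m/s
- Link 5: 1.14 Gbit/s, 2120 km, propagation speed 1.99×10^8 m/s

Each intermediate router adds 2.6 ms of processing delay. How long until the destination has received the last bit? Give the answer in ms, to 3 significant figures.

33.1 ms

L = 64 × 8 = 512 bits.
Transmission delays (L/R per hop): 0.018963, 8.51913e-05, 0.00533889, 0.00544681, 0.000449123 ms; sum = 0.030283 ms.
Propagation delays (d/s per hop): 0.000173333, 11.9048, 0.127, 2.76667e-05, 10.6533 ms; sum = 22.6852 ms.
Processing at 4 router(s): 4 × 2.6 ms = 10.4 ms.
End-to-end = 33.1 ms.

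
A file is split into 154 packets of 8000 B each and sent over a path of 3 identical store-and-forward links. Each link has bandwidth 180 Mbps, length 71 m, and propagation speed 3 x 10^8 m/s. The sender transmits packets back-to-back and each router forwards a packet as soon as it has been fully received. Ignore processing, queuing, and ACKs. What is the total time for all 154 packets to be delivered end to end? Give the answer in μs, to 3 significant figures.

55500 μs

Per-hop transmission t_tx = L/R = 64000/180000000 = 355.556 μs.
Per-hop propagation t_prop = 71/300000000 = 0.236667 μs.
Pipeline fill: first packet needs 3·t_tx to clear all hops; remaining 153 packets each add one t_tx.
Total = (3+154-1)·t_tx + 3·t_prop = 156·355.556 + 3·0.236667 = 55500 μs.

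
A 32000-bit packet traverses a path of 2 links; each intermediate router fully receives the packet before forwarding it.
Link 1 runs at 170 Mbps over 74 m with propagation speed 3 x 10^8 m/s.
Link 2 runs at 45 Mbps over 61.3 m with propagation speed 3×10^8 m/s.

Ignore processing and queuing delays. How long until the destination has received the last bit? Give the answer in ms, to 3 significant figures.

0.900 ms

Transmission delays (L/R per hop): 0.188235, 0.711111 ms; sum = 0.899346 ms.
Propagation delays (d/s per hop): 0.000246667, 0.000204333 ms; sum = 0.000451 ms.
End-to-end = 0.900 ms.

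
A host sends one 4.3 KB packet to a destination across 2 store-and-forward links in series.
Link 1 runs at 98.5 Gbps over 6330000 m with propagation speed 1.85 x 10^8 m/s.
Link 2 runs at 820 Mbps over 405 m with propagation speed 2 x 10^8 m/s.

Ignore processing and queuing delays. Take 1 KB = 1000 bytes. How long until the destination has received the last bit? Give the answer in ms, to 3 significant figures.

L = 34400 bits.
Transmission delays (L/R per hop): 0.000349239, 0.0419512 ms; sum = 0.0423005 ms.
Propagation delays (d/s per hop): 34.2162, 0.002025 ms; sum = 34.2182 ms.
End-to-end = 34.3 ms.

34.3 ms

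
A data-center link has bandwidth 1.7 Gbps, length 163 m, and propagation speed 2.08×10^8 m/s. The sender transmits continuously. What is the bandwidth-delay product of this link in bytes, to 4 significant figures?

166.5 bytes

Propagation delay = 163 / 208000000 = 7.83654e-07 s.
BDP = R × t_prop = 1700000000 × 7.83654e-07 = 1332.21 bits.
In bytes: 1332.21/8 = 166.5 bytes.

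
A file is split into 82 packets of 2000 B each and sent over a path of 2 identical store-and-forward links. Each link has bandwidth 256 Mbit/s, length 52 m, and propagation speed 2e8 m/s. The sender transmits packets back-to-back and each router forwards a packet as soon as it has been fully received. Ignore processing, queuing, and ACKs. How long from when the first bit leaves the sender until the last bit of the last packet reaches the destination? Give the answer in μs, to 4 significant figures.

5188 μs

Per-hop transmission t_tx = L/R = 16000/256000000 = 62.5 μs.
Per-hop propagation t_prop = 52/200000000 = 0.26 μs.
Pipeline fill: first packet needs 2·t_tx to clear all hops; remaining 81 packets each add one t_tx.
Total = (2+82-1)·t_tx + 2·t_prop = 83·62.5 + 2·0.26 = 5188 μs.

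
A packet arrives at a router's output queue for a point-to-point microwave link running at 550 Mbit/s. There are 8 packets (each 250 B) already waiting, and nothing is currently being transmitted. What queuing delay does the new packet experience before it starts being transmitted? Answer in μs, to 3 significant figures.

29.1 μs

Each queued packet: L/R = 2000/550000000 = 3.63636 μs.
8 queued → 29.0909 μs.
Queuing delay = 29.1 μs.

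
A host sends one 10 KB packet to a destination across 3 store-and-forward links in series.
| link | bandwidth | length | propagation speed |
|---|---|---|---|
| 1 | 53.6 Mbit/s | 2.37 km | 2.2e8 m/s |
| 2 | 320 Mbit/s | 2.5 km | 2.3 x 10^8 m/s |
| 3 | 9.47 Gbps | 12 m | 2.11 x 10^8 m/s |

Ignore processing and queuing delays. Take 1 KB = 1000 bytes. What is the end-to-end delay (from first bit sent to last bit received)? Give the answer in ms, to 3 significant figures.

L = 80000 bits.
Transmission delays (L/R per hop): 1.49254, 0.25, 0.00844773 ms; sum = 1.75099 ms.
Propagation delays (d/s per hop): 0.0107727, 0.0108696, 5.6872e-05 ms; sum = 0.0216992 ms.
End-to-end = 1.77 ms.

1.77 ms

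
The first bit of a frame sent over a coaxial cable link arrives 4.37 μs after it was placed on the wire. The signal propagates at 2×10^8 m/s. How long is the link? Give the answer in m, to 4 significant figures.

d = s × t_prop = 200000000 × 4.37e-06 = 874.0 m.

874.0 m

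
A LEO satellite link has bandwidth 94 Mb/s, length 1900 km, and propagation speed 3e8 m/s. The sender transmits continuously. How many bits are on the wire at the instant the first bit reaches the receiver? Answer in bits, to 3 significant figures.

Propagation delay = 1900000 / 300000000 = 0.00633333 s.
BDP = R × t_prop = 94000000 × 0.00633333 = 595333 bits.

595000 bits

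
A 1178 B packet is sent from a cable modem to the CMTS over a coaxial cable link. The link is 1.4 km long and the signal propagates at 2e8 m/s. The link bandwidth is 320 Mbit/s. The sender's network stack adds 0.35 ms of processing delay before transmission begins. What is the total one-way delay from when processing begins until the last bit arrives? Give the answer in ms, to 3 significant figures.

0.386 ms

L = 1178 × 8 = 9424 bits.
Transmission delay = L/R = 9424 / 320000000 = 0.02945 ms.
Propagation delay = d/s = 1400 m / 200000000 m/s = 0.007 ms.
Plus processing delay 0.35 ms = 0.35 ms.
Total = 0.386 ms.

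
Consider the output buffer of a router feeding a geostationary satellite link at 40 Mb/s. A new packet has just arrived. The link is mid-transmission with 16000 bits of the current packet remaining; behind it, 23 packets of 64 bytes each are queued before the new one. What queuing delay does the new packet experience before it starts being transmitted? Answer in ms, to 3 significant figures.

0.694 ms

Each queued packet: L/R = 512/40000000 = 0.0128 ms.
23 queued → 0.2944 ms.
Plus remaining 16000 bits of current packet: 0.4 ms.
Queuing delay = 0.694 ms.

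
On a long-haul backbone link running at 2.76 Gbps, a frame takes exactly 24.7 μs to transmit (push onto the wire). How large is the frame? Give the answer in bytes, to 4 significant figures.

8522 bytes

L = R × t_tx = 2760000000 b/s × 2.47e-05 s = 68172 bits.
In bytes: 68172 / 8 = 8522 bytes.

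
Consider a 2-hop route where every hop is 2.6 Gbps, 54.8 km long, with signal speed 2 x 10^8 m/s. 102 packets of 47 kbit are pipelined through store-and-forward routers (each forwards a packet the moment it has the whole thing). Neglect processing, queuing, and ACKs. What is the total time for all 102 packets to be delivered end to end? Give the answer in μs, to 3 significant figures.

Per-hop transmission t_tx = L/R = 47000/2600000000 = 18.0769 μs.
Per-hop propagation t_prop = 54800/200000000 = 274 μs.
Pipeline fill: first packet needs 2·t_tx to clear all hops; remaining 101 packets each add one t_tx.
Total = (2+102-1)·t_tx + 2·t_prop = 103·18.0769 + 2·274 = 2410 μs.

2410 μs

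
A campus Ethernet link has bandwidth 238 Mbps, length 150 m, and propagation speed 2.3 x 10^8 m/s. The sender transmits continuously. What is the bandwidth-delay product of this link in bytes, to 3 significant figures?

Propagation delay = 150 / 2.3e+08 = 6.52174e-07 s.
BDP = R × t_prop = 238000000 × 6.52174e-07 = 155.217 bits.
In bytes: 155.217/8 = 19.4 bytes.

19.4 bytes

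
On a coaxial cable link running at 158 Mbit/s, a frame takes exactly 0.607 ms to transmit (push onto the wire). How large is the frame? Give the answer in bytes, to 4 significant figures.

L = R × t_tx = 158000000 b/s × 0.000607 s = 95906 bits.
In bytes: 95906 / 8 = 11990 bytes.

11990 bytes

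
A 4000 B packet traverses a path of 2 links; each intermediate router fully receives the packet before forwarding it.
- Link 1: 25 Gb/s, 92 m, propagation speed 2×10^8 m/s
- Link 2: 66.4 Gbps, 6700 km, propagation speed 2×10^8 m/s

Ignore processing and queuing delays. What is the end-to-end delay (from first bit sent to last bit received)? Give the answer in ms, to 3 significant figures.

L = 4000 × 8 = 32000 bits.
Transmission delays (L/R per hop): 0.00128, 0.000481928 ms; sum = 0.00176193 ms.
Propagation delays (d/s per hop): 0.00046, 33.5 ms; sum = 33.5005 ms.
End-to-end = 33.5 ms.

33.5 ms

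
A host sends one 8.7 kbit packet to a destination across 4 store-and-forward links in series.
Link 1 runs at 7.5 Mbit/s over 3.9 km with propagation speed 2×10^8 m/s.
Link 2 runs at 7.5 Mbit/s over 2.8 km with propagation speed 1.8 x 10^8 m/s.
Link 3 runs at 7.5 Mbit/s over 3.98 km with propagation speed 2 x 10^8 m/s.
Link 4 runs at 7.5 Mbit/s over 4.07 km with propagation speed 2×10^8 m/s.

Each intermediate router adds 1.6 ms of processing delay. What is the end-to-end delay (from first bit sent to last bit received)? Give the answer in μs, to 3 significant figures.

L = 8700 bits.
Transmission delay per hop = L/R = 8700/7500000 = 1160 μs; 4 hops → 4640 μs.
Propagation delays (d/s per hop): 19.5, 15.5556, 19.9, 20.35 μs; sum = 75.3056 μs.
Processing at 3 router(s): 3 × 1.6 ms = 4800 μs.
End-to-end = 9520 μs.

9520 μs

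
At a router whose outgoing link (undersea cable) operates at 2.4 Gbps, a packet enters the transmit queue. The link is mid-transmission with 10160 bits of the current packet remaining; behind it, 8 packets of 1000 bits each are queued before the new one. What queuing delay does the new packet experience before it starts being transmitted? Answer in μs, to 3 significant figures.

7.57 μs

Each queued packet: L/R = 1000/2400000000 = 0.416667 μs.
8 queued → 3.33333 μs.
Plus remaining 10160 bits of current packet: 4.23333 μs.
Queuing delay = 7.57 μs.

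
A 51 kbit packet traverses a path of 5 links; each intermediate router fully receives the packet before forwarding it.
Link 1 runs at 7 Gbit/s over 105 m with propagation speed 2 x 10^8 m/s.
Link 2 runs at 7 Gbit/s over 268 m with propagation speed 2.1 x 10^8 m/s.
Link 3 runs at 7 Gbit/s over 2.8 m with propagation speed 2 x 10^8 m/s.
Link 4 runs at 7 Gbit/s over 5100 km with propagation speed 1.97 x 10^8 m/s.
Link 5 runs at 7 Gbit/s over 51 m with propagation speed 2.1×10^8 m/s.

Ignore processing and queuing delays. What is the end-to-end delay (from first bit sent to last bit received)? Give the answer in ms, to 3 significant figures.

25.9 ms

L = 51000 bits.
Transmission delay per hop = L/R = 51000/7000000000 = 0.00728571 ms; 5 hops → 0.0364286 ms.
Propagation delays (d/s per hop): 0.000525, 0.00127619, 1.4e-05, 25.8883, 0.000242857 ms; sum = 25.8904 ms.
End-to-end = 25.9 ms.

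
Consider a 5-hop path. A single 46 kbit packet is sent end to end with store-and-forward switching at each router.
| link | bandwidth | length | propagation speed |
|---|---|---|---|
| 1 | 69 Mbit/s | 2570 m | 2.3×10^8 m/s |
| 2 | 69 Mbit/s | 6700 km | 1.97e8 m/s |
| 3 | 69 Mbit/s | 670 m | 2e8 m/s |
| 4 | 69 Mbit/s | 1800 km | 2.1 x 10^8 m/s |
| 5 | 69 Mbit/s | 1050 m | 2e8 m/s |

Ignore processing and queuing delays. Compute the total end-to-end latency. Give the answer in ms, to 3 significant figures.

45.9 ms

L = 46000 bits.
Transmission delay per hop = L/R = 46000/69000000 = 0.666667 ms; 5 hops → 3.33333 ms.
Propagation delays (d/s per hop): 0.0111739, 34.0102, 0.00335, 8.57143, 0.00525 ms; sum = 42.6014 ms.
End-to-end = 45.9 ms.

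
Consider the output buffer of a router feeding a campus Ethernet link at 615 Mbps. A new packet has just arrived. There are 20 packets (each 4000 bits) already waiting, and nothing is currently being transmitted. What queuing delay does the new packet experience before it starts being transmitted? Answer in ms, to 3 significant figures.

0.130 ms

Each queued packet: L/R = 4000/615000000 = 0.00650407 ms.
20 queued → 0.130081 ms.
Queuing delay = 0.130 ms.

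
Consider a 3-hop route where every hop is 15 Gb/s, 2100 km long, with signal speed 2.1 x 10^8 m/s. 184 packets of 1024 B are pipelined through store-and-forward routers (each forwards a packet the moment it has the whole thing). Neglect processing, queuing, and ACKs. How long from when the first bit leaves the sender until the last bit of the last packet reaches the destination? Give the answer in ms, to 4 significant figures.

30.10 ms

Per-hop transmission t_tx = L/R = 8192/15000000000 = 0.000546133 ms.
Per-hop propagation t_prop = 2100000/210000000 = 10 ms.
Pipeline fill: first packet needs 3·t_tx to clear all hops; remaining 183 packets each add one t_tx.
Total = (3+184-1)·t_tx + 3·t_prop = 186·0.000546133 + 3·10 = 30.10 ms.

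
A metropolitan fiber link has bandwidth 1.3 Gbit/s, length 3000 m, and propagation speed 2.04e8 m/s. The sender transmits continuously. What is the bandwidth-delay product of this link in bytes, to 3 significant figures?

Propagation delay = 3000 / 204000000 = 1.47059e-05 s.
BDP = R × t_prop = 1300000000 × 1.47059e-05 = 19117.6 bits.
In bytes: 19117.6/8 = 2390 bytes.

2390 bytes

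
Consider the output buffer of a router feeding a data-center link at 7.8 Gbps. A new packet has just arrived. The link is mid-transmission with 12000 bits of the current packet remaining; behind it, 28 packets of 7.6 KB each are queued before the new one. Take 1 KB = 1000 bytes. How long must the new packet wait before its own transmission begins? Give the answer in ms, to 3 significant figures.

Each queued packet: L/R = 60800/7800000000 = 0.00779487 ms.
28 queued → 0.218256 ms.
Plus remaining 12000 bits of current packet: 0.00153846 ms.
Queuing delay = 0.220 ms.

0.220 ms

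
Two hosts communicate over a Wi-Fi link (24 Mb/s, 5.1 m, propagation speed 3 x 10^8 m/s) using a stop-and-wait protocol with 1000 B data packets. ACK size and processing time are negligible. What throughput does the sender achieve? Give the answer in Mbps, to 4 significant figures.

t_tx = L/R = 8000/24000000 = 0.000333333 s.
t_prop = 5.1/300000000 = 1.7e-08 s; RTT = 3.4e-08 s.
Cycle = t_tx + RTT = 0.000333367 s.
Throughput = L / cycle = 8000 / 0.000333367 = 24.00 Mbps.

24.00 Mbps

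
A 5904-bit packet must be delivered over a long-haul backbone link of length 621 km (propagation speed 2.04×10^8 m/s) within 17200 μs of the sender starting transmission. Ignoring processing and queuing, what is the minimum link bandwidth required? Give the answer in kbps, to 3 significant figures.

417 kbps

Propagation delay = 621000 / 204000000 = 3044.12 μs.
Transmission budget = 17200 − 3044.12 = 14155.9 μs.
R ≥ L / t_tx = 5904 bits / 0.0141559 s = 417 kbps.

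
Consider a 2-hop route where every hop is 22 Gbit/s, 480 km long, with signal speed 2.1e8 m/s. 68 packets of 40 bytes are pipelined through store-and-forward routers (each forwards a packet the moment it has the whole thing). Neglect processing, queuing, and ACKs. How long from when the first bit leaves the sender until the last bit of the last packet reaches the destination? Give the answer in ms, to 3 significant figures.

Per-hop transmission t_tx = L/R = 320/22000000000 = 1.45455e-05 ms.
Per-hop propagation t_prop = 480000/210000000 = 2.28571 ms.
Pipeline fill: first packet needs 2·t_tx to clear all hops; remaining 67 packets each add one t_tx.
Total = (2+68-1)·t_tx + 2·t_prop = 69·1.45455e-05 + 2·2.28571 = 4.57 ms.

4.57 ms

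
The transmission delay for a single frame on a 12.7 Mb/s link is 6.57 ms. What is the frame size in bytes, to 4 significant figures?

L = R × t_tx = 12700000 b/s × 0.00657 s = 83439 bits.
In bytes: 83439 / 8 = 10430 bytes.

10430 bytes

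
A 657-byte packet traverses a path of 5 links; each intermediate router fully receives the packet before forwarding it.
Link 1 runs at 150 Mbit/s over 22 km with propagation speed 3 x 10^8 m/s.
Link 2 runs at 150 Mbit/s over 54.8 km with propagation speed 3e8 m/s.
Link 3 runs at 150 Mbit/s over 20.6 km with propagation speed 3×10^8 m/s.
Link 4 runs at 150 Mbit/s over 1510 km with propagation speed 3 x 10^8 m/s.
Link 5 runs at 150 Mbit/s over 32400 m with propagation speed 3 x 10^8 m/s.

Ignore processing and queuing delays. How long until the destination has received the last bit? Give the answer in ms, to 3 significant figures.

5.64 ms

L = 657 × 8 = 5256 bits.
Transmission delay per hop = L/R = 5256/150000000 = 0.03504 ms; 5 hops → 0.1752 ms.
Propagation delays (d/s per hop): 0.0733333, 0.182667, 0.0686667, 5.03333, 0.108 ms; sum = 5.466 ms.
End-to-end = 5.64 ms.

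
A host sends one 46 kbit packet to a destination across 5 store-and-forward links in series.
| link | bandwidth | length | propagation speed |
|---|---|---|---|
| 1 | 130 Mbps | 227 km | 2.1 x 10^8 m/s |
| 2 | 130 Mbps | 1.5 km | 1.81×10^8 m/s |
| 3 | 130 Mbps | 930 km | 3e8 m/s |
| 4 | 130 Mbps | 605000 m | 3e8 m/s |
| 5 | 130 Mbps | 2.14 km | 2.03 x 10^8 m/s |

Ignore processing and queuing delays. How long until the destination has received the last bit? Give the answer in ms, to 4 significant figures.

7.986 ms

L = 46000 bits.
Transmission delay per hop = L/R = 46000/130000000 = 0.353846 ms; 5 hops → 1.76923 ms.
Propagation delays (d/s per hop): 1.08095, 0.00828729, 3.1, 2.01667, 0.0105419 ms; sum = 6.21645 ms.
End-to-end = 7.986 ms.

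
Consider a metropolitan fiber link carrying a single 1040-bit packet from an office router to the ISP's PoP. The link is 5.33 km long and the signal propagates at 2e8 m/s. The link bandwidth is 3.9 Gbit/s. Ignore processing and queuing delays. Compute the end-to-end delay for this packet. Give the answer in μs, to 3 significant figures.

Transmission delay = L/R = 1040 / 3900000000 = 0.266667 μs.
Propagation delay = d/s = 5330 m / 200000000 m/s = 26.65 μs.
Total = 26.9 μs.

26.9 μs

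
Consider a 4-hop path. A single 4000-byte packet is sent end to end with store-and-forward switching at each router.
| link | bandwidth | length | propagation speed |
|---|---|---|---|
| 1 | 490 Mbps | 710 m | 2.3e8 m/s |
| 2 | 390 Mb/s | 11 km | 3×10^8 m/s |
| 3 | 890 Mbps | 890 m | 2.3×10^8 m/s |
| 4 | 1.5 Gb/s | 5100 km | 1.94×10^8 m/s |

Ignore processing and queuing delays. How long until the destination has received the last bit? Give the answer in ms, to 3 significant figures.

L = 4000 × 8 = 32000 bits.
Transmission delays (L/R per hop): 0.0653061, 0.0820513, 0.0359551, 0.0213333 ms; sum = 0.204646 ms.
Propagation delays (d/s per hop): 0.00308696, 0.0366667, 0.00386957, 26.2887 ms; sum = 26.3323 ms.
End-to-end = 26.5 ms.

26.5 ms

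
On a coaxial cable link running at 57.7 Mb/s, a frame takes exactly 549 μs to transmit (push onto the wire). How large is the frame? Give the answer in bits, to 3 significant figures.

L = R × t_tx = 57700000 b/s × 0.000549 s = 31677.3 bits.

31700 bits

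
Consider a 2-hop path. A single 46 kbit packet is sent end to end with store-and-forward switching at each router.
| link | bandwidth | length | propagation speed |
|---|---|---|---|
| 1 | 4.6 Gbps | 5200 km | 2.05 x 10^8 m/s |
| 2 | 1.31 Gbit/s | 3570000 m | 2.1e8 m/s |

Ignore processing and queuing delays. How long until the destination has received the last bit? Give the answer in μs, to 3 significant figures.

42400 μs

L = 46000 bits.
Transmission delays (L/R per hop): 10, 35.1145 μs; sum = 45.1145 μs.
Propagation delays (d/s per hop): 25365.9, 17000 μs; sum = 42365.9 μs.
End-to-end = 42400 μs.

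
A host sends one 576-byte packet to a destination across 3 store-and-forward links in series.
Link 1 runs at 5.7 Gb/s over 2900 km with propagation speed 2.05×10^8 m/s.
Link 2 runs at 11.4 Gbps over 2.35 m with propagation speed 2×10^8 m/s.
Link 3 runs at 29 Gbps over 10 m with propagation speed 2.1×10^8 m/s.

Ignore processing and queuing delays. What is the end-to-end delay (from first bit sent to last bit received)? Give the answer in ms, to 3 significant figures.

14.1 ms

L = 576 × 8 = 4608 bits.
Transmission delays (L/R per hop): 0.000808421, 0.000404211, 0.000158897 ms; sum = 0.00137153 ms.
Propagation delays (d/s per hop): 14.1463, 1.175e-05, 4.7619e-05 ms; sum = 14.1464 ms.
End-to-end = 14.1 ms.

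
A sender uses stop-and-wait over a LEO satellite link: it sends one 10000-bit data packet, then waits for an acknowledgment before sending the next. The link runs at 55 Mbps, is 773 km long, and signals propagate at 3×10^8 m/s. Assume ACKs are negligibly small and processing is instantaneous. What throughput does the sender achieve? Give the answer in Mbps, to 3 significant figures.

1.87 Mbps

t_tx = L/R = 10000/55000000 = 0.000181818 s.
t_prop = 773000/300000000 = 0.00257667 s; RTT = 0.00515333 s.
Cycle = t_tx + RTT = 0.00533515 s.
Throughput = L / cycle = 10000 / 0.00533515 = 1.87 Mbps.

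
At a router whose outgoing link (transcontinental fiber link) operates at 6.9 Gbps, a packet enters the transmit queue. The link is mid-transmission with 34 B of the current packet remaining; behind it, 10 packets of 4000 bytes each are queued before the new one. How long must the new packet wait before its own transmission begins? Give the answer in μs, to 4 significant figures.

46.42 μs

Each queued packet: L/R = 32000/6900000000 = 4.63768 μs.
10 queued → 46.3768 μs.
Plus remaining 272 bits of current packet: 0.0394203 μs.
Queuing delay = 46.42 μs.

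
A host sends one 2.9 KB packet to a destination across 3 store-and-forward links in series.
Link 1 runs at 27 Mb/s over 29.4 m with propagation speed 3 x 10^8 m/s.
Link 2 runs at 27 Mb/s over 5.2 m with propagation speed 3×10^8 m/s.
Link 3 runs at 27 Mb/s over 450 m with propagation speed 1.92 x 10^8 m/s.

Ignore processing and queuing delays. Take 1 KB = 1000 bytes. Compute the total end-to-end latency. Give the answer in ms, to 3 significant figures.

2.58 ms

L = 23200 bits.
Transmission delay per hop = L/R = 23200/27000000 = 0.859259 ms; 3 hops → 2.57778 ms.
Propagation delays (d/s per hop): 9.8e-05, 1.73333e-05, 0.00234375 ms; sum = 0.00245908 ms.
End-to-end = 2.58 ms.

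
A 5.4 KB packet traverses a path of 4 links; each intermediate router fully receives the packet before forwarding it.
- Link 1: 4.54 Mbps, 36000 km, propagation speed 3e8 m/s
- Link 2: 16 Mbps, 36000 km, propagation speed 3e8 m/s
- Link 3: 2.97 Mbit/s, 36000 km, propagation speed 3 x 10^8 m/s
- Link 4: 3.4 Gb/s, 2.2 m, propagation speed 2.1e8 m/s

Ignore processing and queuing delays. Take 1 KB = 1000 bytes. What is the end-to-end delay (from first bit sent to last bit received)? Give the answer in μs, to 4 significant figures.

386800 μs

L = 43200 bits.
Transmission delays (L/R per hop): 9515.42, 2700, 14545.5, 12.7059 μs; sum = 26773.6 μs.
Propagation delays (d/s per hop): 120000, 120000, 120000, 0.0104762 μs; sum = 360000 μs.
End-to-end = 386800 μs.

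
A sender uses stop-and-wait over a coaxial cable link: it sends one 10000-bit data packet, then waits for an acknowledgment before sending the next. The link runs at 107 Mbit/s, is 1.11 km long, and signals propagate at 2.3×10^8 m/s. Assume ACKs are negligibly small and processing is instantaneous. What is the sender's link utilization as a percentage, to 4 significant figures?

t_tx = L/R = 10000/107000000 = 9.34579e-05 s.
t_prop = 1110/2.3e+08 = 4.82609e-06 s; RTT = 9.65217e-06 s.
Cycle = t_tx + RTT = 0.00010311 s.
Utilization = t_tx / cycle = 9.34579e-05/0.00010311 = 90.64 %.

90.64 %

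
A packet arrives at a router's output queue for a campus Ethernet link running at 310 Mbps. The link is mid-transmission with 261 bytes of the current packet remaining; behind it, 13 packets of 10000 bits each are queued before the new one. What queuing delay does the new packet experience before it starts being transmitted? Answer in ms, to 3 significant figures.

Each queued packet: L/R = 10000/310000000 = 0.0322581 ms.
13 queued → 0.419355 ms.
Plus remaining 2088 bits of current packet: 0.00673548 ms.
Queuing delay = 0.426 ms.

0.426 ms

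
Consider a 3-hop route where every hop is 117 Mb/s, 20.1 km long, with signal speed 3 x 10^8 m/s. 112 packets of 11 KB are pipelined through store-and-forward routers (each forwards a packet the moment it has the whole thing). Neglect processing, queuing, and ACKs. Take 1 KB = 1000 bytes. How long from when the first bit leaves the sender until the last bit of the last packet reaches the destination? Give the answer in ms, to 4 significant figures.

Per-hop transmission t_tx = L/R = 88000/117000000 = 0.752137 ms.
Per-hop propagation t_prop = 20100/300000000 = 0.067 ms.
Pipeline fill: first packet needs 3·t_tx to clear all hops; remaining 111 packets each add one t_tx.
Total = (3+112-1)·t_tx + 3·t_prop = 114·0.752137 + 3·0.067 = 85.94 ms.

85.94 ms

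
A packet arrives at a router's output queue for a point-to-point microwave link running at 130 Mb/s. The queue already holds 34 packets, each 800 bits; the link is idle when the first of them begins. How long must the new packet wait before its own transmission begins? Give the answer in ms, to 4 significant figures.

Each queued packet: L/R = 800/130000000 = 0.00615385 ms.
34 queued → 0.209231 ms.
Queuing delay = 0.2092 ms.

0.2092 ms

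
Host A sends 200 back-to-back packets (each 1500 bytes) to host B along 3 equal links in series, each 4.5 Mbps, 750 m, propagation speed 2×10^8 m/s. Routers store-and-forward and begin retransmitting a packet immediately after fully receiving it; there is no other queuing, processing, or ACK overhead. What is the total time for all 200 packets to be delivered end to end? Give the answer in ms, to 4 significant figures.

Per-hop transmission t_tx = L/R = 12000/4500000 = 2.66667 ms.
Per-hop propagation t_prop = 750/200000000 = 0.00375 ms.
Pipeline fill: first packet needs 3·t_tx to clear all hops; remaining 199 packets each add one t_tx.
Total = (3+200-1)·t_tx + 3·t_prop = 202·2.66667 + 3·0.00375 = 538.7 ms.

538.7 ms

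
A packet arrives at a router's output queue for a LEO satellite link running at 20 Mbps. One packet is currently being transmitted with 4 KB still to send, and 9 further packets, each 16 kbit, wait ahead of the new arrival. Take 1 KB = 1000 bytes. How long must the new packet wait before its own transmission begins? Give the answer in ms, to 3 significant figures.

Each queued packet: L/R = 16000/20000000 = 0.8 ms.
9 queued → 7.2 ms.
Plus remaining 32000 bits of current packet: 1.6 ms.
Queuing delay = 8.80 ms.

8.80 ms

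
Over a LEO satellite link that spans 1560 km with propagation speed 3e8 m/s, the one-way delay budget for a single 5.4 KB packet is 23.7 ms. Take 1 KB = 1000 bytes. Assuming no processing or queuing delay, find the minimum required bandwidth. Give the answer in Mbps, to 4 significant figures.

L = 43200 bits.
Propagation delay = 1560000 / 300000000 = 5.2 ms.
Transmission budget = 23.7 − 5.2 = 18.5 ms.
R ≥ L / t_tx = 43200 bits / 0.0185 s = 2.335 Mbps.

2.335 Mbps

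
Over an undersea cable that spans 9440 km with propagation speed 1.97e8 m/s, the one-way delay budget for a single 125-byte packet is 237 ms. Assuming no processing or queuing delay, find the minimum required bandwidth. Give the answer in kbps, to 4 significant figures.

5.289 kbps

L = 1000 bits.
Propagation delay = 9440000 / 197000000 = 47.9188 ms.
Transmission budget = 237 − 47.9188 = 189.081 ms.
R ≥ L / t_tx = 1000 bits / 0.189081 s = 5.289 kbps.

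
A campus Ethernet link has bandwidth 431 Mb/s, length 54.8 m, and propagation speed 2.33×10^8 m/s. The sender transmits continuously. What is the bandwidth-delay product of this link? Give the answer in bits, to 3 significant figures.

Propagation delay = 54.8 / 233000000 = 2.35193e-07 s.
BDP = R × t_prop = 431000000 × 2.35193e-07 = 101.368 bits.

101 bits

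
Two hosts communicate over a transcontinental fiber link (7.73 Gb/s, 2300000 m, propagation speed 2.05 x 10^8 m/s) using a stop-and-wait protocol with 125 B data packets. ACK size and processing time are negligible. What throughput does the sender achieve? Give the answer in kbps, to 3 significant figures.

44.6 kbps

t_tx = L/R = 1000/7730000000 = 1.29366e-07 s.
t_prop = 2300000/2.05e+08 = 0.0112195 s; RTT = 0.022439 s.
Cycle = t_tx + RTT = 0.0224392 s.
Throughput = L / cycle = 1000 / 0.0224392 = 44.6 kbps.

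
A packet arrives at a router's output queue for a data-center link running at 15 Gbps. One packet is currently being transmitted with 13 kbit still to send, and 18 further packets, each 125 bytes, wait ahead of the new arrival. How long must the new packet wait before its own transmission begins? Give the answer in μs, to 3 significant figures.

2.07 μs

Each queued packet: L/R = 1000/15000000000 = 0.0666667 μs.
18 queued → 1.2 μs.
Plus remaining 13000 bits of current packet: 0.866667 μs.
Queuing delay = 2.07 μs.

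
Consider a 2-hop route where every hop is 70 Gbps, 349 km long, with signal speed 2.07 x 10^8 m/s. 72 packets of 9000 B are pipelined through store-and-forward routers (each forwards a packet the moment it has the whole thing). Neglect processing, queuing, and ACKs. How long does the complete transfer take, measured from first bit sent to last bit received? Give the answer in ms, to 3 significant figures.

Per-hop transmission t_tx = L/R = 72000/70000000000 = 0.00102857 ms.
Per-hop propagation t_prop = 349000/2.07e+08 = 1.68599 ms.
Pipeline fill: first packet needs 2·t_tx to clear all hops; remaining 71 packets each add one t_tx.
Total = (2+72-1)·t_tx + 2·t_prop = 73·0.00102857 + 2·1.68599 = 3.45 ms.

3.45 ms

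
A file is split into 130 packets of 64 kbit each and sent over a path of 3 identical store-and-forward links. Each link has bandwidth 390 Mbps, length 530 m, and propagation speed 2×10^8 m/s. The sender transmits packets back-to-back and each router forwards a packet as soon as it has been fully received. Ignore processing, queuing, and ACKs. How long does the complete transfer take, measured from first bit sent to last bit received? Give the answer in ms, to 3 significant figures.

Per-hop transmission t_tx = L/R = 64000/390000000 = 0.164103 ms.
Per-hop propagation t_prop = 530/200000000 = 0.00265 ms.
Pipeline fill: first packet needs 3·t_tx to clear all hops; remaining 129 packets each add one t_tx.
Total = (3+130-1)·t_tx + 3·t_prop = 132·0.164103 + 3·0.00265 = 21.7 ms.

21.7 ms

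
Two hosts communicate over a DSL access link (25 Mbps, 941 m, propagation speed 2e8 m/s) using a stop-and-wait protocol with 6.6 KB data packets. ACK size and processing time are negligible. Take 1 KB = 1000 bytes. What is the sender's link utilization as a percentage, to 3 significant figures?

99.6 %

t_tx = L/R = 52800/25000000 = 0.002112 s.
t_prop = 941/200000000 = 4.705e-06 s; RTT = 9.41e-06 s.
Cycle = t_tx + RTT = 0.00212141 s.
Utilization = t_tx / cycle = 0.002112/0.00212141 = 99.6 %.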